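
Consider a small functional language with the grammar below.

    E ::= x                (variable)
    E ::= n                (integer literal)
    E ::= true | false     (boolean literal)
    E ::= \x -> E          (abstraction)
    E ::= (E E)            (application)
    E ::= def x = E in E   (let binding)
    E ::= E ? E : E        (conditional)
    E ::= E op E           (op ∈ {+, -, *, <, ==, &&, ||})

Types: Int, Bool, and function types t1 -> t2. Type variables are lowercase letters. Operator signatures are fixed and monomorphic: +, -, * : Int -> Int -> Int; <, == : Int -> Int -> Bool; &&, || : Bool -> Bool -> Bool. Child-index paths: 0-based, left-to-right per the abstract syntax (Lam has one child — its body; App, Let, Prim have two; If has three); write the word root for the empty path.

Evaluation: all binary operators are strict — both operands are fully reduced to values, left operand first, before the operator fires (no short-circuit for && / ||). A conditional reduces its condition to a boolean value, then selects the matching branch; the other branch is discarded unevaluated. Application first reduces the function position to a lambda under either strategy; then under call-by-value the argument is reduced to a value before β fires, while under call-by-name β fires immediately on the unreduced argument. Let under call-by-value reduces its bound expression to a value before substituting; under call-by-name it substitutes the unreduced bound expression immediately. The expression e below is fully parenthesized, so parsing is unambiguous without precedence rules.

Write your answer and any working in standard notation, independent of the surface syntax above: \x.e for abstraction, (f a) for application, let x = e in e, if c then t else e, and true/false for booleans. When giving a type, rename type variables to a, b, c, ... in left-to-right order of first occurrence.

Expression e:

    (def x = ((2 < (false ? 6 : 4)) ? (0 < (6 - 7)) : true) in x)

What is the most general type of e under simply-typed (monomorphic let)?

Answer: Bool

Working:
  unify Int ~ Int
  unify Bool ~ Bool
  unify Int ~ Int
  unify Int ~ Int
  unify Bool ~ Bool
  unify Int ~ Int
  unify Int ~ Int
  unify Int ~ Int
  unify Int ~ Int
  unify Bool ~ Bool
let x : Bool
x : Bool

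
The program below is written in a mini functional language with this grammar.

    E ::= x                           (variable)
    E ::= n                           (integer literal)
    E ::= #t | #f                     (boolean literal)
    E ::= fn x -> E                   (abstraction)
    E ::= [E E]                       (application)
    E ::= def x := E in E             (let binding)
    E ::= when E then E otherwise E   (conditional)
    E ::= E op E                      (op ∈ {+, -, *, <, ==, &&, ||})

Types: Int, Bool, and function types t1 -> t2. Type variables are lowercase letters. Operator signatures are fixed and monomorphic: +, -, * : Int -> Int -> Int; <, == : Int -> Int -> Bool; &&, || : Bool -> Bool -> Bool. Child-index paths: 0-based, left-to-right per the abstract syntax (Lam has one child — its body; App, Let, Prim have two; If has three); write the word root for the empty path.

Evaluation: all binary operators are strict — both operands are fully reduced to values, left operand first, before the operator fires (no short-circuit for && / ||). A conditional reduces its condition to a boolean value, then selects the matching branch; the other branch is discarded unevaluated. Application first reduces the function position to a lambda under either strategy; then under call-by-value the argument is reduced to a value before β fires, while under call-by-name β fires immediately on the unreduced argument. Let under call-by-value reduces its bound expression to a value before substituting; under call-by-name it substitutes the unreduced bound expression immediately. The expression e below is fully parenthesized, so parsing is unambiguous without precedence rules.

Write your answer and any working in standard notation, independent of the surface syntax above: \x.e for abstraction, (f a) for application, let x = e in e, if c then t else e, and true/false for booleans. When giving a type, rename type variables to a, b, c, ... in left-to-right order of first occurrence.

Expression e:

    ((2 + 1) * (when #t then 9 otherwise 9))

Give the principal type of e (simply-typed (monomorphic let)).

Answer: Int

Derivation:
  unify Int ~ Int
  unify Int ~ Int
  unify Int ~ Int
  unify Bool ~ Bool
  unify Int ~ Int
  unify Int ~ Int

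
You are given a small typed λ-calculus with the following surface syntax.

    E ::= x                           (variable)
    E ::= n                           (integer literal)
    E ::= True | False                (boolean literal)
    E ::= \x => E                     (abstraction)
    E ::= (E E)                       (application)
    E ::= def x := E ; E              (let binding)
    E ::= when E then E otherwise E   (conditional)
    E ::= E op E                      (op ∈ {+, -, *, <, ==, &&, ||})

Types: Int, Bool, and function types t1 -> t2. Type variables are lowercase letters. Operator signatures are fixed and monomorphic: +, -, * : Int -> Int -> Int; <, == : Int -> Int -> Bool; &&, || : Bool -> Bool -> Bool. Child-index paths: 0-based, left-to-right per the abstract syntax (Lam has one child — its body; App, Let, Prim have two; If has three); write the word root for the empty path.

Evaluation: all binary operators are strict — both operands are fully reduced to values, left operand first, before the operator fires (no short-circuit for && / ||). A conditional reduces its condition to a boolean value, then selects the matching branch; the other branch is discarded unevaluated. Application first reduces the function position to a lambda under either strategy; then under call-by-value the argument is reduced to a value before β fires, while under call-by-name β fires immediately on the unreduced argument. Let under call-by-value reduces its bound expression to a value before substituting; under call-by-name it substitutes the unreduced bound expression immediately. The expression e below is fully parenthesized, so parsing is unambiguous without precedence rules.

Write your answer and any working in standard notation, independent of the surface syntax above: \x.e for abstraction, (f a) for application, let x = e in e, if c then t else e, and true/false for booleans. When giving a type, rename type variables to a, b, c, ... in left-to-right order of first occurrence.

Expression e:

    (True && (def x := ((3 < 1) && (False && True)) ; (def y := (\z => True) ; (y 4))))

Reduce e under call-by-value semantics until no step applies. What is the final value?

Working:
step 0: (true && (let x = ((3 < 1) && (false && true)) in (let y = (\z.true) in (y 4))))
step 1: [delta@1.0.0] (true && (let x = (false && (false && true)) in (let y = (\z.true) in (y 4))))
step 2: [delta@1.0.1] (true && (let x = (false && false) in (let y = (\z.true) in (y 4))))
step 3: [delta@1.0] (true && (let x = false in (let y = (\z.true) in (y 4))))
step 4: [let@1] (true && (let y = (\z.true) in (y 4)))
step 5: [let@1] (true && ((\z.true) 4))
step 6: [beta@1] (true && true)
step 7: [delta@root] true

Answer: true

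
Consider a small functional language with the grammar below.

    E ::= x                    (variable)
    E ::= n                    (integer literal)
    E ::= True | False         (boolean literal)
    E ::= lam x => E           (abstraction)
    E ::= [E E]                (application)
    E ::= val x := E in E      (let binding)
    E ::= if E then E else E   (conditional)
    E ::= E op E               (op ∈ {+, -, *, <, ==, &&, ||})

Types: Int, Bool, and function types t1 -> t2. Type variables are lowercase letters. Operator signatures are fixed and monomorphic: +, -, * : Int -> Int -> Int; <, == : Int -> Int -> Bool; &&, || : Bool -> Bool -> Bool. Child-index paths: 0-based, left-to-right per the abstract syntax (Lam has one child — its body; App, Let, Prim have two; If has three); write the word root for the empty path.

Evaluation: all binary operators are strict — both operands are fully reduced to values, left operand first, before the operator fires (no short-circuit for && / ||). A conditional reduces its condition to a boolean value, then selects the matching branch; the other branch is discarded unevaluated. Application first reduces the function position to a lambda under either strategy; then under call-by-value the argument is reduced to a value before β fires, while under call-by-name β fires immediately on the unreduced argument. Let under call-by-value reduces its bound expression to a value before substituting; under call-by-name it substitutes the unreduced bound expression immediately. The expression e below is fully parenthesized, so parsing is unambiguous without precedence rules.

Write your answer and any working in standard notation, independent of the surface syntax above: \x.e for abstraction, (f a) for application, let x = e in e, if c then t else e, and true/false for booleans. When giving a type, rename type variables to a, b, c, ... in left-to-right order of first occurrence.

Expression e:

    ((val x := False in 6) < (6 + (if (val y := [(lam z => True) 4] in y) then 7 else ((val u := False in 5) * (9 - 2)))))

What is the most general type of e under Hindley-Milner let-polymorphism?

Answer: Bool

Trace:
let x : Bool
  unify Int ~ Int
  unify Int ~ Int
\z._ : a -> Bool
  unify a -> Bool ~ Int -> b
  unify a ~ Int
  unify Bool ~ b
_ _ : Bool
let y : Bool
y : Bool
  unify Bool ~ Bool
let u : Bool
  unify Int ~ Int
  unify Int ~ Int
  unify Int ~ Int
  unify Int ~ Int
  unify Int ~ Int
  unify Int ~ Int
  unify Int ~ Int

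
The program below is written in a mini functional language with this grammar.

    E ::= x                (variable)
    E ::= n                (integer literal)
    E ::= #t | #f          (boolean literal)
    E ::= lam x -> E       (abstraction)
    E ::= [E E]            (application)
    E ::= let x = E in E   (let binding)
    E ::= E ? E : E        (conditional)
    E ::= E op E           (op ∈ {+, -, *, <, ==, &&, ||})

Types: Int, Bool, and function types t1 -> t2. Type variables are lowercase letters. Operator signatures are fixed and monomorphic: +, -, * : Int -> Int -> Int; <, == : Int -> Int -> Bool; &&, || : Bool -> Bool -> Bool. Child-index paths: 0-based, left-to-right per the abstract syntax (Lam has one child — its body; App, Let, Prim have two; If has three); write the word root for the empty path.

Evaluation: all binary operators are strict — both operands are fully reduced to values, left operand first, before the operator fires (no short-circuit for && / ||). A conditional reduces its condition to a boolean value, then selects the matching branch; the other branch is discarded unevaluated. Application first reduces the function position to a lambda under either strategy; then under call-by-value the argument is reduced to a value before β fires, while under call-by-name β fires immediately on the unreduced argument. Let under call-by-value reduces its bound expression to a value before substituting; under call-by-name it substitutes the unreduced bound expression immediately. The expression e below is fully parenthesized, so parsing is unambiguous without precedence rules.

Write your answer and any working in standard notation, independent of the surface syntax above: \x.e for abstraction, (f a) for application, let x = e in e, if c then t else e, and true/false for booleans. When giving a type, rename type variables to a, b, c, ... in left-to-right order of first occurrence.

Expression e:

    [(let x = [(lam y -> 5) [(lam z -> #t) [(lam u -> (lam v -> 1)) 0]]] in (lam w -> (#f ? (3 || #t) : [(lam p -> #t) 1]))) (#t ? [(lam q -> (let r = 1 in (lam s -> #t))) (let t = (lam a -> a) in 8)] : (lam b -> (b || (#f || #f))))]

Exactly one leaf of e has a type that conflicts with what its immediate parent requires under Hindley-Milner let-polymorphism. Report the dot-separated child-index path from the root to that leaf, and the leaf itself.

Trace:
\y._ : a -> Int
\z._ : b -> Bool
\v._ : d -> Int
\u._ : c -> d -> Int
  unify c -> d -> Int ~ Int -> e
  unify c ~ Int
  unify d -> Int ~ e
_ _ : d -> Int
  unify b -> Bool ~ (d -> Int) -> f
  unify b ~ d -> Int
  unify Bool ~ f
_ _ : Bool
  unify a -> Int ~ Bool -> g
  unify a ~ Bool
  unify Int ~ g
_ _ : Int
let x : Int
  unify Bool ~ Bool
  unify Int ~ Bool
  FAIL: mismatch Int ~ Bool

Answer: 0.1.0.1.0 : 3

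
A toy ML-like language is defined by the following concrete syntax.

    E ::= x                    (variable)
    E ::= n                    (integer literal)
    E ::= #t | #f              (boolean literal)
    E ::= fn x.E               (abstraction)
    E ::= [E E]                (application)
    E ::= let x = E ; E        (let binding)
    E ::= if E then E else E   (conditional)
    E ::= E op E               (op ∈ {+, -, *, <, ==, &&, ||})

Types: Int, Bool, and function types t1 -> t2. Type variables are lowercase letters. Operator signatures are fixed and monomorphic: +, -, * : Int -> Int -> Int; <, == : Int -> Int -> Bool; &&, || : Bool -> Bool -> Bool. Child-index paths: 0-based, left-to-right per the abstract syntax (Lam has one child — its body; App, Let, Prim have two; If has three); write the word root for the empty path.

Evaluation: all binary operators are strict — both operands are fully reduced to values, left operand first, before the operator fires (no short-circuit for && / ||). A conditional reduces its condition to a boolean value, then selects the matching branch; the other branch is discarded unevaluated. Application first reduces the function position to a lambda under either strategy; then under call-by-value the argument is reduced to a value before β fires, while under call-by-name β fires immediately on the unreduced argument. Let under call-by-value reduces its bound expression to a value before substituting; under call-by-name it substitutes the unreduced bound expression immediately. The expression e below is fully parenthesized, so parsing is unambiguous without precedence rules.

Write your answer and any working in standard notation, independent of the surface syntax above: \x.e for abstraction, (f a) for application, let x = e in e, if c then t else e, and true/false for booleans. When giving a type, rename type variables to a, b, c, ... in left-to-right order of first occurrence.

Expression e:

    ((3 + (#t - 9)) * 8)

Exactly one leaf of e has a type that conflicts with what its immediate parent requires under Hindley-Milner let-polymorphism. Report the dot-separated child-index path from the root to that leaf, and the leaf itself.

Answer: 0.1.0 : true

Trace:
  unify Int ~ Int
  unify Bool ~ Int
  FAIL: mismatch Bool ~ Int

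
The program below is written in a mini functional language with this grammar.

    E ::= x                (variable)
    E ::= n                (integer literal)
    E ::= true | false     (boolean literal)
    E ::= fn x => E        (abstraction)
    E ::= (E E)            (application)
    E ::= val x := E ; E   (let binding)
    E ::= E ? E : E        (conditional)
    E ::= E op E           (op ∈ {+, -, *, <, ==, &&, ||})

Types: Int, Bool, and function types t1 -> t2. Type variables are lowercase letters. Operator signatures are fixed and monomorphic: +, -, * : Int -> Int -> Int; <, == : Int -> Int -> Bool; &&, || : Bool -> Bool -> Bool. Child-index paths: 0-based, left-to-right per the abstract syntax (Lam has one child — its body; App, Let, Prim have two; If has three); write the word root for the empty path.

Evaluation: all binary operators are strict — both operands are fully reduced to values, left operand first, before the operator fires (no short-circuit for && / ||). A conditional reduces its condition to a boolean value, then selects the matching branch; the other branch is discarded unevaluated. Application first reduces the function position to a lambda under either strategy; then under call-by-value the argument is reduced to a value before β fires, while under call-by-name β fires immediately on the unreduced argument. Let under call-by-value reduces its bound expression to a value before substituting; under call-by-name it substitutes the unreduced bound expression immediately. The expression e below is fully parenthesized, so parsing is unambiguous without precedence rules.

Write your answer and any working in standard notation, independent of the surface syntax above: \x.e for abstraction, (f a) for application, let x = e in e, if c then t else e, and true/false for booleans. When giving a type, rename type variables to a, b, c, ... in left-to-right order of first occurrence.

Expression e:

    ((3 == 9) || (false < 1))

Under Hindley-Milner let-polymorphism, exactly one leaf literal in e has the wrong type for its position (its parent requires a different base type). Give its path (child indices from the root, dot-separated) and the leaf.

Answer: 1.0 : false

Trace:
  unify Int ~ Int
  unify Int ~ Int
  unify Bool ~ Bool
  unify Bool ~ Int
  FAIL: mismatch Bool ~ Int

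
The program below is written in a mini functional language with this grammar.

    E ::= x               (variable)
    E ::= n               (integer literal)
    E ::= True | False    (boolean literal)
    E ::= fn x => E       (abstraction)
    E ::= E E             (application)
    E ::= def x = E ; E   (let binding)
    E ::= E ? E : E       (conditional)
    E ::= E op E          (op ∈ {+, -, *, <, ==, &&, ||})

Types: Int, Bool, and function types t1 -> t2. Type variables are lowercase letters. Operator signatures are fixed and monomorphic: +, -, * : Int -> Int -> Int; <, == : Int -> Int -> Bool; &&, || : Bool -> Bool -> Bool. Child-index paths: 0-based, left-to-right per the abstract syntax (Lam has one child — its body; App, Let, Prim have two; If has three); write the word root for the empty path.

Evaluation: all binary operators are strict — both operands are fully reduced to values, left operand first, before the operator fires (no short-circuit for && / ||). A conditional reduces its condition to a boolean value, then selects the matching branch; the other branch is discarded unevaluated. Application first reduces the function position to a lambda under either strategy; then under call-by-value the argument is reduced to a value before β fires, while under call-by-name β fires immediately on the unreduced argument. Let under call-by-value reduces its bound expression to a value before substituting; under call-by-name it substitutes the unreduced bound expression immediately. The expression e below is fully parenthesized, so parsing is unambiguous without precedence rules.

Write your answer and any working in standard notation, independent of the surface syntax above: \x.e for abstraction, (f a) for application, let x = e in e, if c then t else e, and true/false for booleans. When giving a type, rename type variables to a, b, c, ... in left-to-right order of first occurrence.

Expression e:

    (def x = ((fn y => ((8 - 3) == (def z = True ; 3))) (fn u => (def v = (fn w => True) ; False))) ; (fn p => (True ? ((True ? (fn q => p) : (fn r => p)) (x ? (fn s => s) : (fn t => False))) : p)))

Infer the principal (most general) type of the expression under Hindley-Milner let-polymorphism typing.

Trace:
  unify Int ~ Int
  unify Int ~ Int
  unify Int ~ Int
let z : Bool
  unify Int ~ Int
\y._ : a -> Bool
\w._ : c -> Bool
let v : forall. c -> Bool
\u._ : b -> Bool
  unify a -> Bool ~ (b -> Bool) -> d
  unify a ~ b -> Bool
  unify Bool ~ d
_ _ : Bool
let x : Bool
  unify Bool ~ Bool
  unify Bool ~ Bool
p : e
\q._ : f -> e
p : e
\r._ : g -> e
  unify f -> e ~ g -> e
  unify f ~ g
  unify e ~ e
x : Bool
  unify Bool ~ Bool
s : h
\s._ : h -> h
\t._ : i -> Bool
  unify h -> h ~ i -> Bool
  unify h ~ i
  unify i ~ Bool
  unify g -> e ~ (Bool -> Bool) -> j
  unify g ~ Bool -> Bool
  unify e ~ j
_ _ : j
p : j
  unify j ~ j
\p._ : j -> j

Answer: a -> a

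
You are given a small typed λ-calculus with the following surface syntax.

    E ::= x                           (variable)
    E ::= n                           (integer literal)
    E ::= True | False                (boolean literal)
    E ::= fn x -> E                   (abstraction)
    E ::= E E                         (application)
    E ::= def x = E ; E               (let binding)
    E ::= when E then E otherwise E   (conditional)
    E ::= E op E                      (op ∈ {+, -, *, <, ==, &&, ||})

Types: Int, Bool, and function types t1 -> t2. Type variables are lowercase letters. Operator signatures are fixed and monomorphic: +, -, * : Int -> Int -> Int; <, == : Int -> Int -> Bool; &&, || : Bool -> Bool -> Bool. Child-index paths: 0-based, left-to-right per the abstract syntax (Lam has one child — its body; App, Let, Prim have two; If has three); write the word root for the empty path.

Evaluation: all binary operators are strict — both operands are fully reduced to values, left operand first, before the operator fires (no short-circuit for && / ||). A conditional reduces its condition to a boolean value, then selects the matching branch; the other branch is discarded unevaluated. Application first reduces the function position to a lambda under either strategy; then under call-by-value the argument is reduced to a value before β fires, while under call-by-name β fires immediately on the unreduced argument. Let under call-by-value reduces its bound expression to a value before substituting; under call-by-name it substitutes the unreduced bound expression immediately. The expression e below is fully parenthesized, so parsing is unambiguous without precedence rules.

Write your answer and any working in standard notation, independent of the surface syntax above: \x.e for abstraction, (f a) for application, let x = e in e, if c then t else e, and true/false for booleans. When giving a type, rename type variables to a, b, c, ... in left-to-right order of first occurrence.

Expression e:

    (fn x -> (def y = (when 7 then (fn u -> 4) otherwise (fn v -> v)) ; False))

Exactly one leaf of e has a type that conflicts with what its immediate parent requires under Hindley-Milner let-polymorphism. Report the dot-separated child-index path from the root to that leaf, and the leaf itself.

Trace:
  unify Int ~ Bool
  FAIL: mismatch Int ~ Bool

Answer: 0.0.0 : 7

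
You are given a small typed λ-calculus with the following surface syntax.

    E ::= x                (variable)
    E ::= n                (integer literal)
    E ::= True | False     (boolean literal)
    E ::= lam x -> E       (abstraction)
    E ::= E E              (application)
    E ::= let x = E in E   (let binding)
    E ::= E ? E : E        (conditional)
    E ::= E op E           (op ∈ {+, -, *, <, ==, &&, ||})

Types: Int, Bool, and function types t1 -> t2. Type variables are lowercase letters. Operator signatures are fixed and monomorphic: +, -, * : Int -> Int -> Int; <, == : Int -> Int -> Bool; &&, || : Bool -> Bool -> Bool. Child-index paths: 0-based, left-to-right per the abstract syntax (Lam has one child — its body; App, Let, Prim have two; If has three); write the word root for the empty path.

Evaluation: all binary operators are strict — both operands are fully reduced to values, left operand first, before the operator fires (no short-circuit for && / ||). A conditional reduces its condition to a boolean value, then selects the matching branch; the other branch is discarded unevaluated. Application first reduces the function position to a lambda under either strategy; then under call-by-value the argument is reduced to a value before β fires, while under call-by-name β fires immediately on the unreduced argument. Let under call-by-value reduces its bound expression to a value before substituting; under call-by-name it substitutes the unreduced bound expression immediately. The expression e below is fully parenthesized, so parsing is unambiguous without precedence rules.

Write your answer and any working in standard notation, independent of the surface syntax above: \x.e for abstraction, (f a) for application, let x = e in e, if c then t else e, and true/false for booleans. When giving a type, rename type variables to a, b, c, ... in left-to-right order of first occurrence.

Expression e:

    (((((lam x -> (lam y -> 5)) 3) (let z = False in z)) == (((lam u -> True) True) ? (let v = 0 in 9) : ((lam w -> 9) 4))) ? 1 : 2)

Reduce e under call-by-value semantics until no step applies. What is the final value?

Answer: 2

Trace:
step 0: (if ((((\x.(\y.5)) 3) (let z = false in z)) == (if ((\u.true) true) then (let v = 0 in 9) else ((\w.9) 4))) then 1 else 2)
step 1: [beta@0.0.0] (if (((\y.5) (let z = false in z)) == (if ((\u.true) true) then (let v = 0 in 9) else ((\w.9) 4))) then 1 else 2)
step 2: [let@0.0.1] (if (((\y.5) false) == (if ((\u.true) true) then (let v = 0 in 9) else ((\w.9) 4))) then 1 else 2)
step 3: [beta@0.0] (if (5 == (if ((\u.true) true) then (let v = 0 in 9) else ((\w.9) 4))) then 1 else 2)
step 4: [beta@0.1.0] (if (5 == (if true then (let v = 0 in 9) else ((\w.9) 4))) then 1 else 2)
step 5: [if@0.1] (if (5 == (let v = 0 in 9)) then 1 else 2)
step 6: [let@0.1] (if (5 == 9) then 1 else 2)
step 7: [delta@0] (if false then 1 else 2)
step 8: [if@root] 2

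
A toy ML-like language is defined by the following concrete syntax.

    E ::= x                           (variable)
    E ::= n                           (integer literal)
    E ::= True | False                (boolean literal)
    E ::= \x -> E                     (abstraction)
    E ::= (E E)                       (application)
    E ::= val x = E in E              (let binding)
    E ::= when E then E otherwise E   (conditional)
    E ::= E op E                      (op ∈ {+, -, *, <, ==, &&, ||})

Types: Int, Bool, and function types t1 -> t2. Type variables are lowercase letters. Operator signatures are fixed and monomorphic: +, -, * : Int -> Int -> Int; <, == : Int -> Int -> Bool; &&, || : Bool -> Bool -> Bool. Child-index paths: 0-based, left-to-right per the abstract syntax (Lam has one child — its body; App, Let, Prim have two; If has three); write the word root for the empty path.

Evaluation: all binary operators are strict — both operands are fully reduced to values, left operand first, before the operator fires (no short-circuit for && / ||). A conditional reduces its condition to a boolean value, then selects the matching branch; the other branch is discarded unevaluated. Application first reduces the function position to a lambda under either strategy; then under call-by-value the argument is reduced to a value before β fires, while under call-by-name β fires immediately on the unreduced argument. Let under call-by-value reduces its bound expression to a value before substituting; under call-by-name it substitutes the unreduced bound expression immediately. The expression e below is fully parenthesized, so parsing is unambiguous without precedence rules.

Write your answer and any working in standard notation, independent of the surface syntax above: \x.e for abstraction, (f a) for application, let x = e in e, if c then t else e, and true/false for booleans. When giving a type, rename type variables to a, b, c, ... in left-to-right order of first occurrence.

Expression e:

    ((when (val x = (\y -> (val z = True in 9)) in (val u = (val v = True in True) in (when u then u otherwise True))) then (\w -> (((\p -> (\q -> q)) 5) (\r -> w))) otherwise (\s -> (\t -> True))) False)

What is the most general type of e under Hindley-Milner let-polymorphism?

Trace:
let z : Bool
\y._ : a -> Int
let x : forall. a -> Int
let v : Bool
let u : Bool
u : Bool
  unify Bool ~ Bool
u : Bool
  unify Bool ~ Bool
  unify Bool ~ Bool
q : d
\q._ : d -> d
\p._ : c -> d -> d
  unify c -> d -> d ~ Int -> e
  unify c ~ Int
  unify d -> d ~ e
_ _ : d -> d
w : b
\r._ : f -> b
  unify d -> d ~ (f -> b) -> g
  unify d ~ f -> b
  unify f -> b ~ g
_ _ : f -> b
\w._ : b -> f -> b
\t._ : i -> Bool
\s._ : h -> i -> Bool
  unify b -> f -> b ~ h -> i -> Bool
  unify b ~ h
  unify f -> h ~ i -> Bool
  unify f ~ i
  unify h ~ Bool
  unify Bool -> i -> Bool ~ Bool -> j
  unify Bool ~ Bool
  unify i -> Bool ~ j
_ _ : i -> Bool

Answer: a -> Bool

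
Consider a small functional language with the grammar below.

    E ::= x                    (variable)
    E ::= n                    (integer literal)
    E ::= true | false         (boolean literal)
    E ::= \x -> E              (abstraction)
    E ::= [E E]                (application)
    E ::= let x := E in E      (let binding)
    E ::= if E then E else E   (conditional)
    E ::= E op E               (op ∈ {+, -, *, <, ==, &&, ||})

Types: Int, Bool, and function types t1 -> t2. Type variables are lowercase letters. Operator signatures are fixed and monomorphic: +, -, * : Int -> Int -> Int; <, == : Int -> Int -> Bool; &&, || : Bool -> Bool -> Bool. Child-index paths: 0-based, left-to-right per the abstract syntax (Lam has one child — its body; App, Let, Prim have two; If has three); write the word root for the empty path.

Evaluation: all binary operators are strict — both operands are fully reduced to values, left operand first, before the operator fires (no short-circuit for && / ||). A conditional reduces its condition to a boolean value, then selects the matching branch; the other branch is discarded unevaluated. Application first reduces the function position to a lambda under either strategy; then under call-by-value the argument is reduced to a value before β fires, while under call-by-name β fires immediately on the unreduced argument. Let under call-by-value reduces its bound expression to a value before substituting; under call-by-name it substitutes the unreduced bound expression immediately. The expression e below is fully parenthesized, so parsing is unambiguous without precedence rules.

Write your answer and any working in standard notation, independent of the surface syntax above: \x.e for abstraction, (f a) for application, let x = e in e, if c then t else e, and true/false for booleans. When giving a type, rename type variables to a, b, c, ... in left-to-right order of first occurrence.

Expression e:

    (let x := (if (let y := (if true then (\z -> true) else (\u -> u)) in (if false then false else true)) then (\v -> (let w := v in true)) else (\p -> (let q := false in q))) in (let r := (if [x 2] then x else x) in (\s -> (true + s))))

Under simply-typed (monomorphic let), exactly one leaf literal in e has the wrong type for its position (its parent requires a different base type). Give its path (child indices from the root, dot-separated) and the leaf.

Working:
  unify Bool ~ Bool
\z._ : a -> Bool
u : b
\u._ : b -> b
  unify a -> Bool ~ b -> b
  unify a ~ b
  unify Bool ~ b
let y : Bool -> Bool
  unify Bool ~ Bool
  unify Bool ~ Bool
  unify Bool ~ Bool
v : c
let w : c
\v._ : c -> Bool
let q : Bool
q : Bool
\p._ : d -> Bool
  unify c -> Bool ~ d -> Bool
  unify c ~ d
  unify Bool ~ Bool
let x : d -> Bool
x : d -> Bool
  unify d -> Bool ~ Int -> e
  unify d ~ Int
  unify Bool ~ e
_ _ : Bool
  unify Bool ~ Bool
x : Int -> Bool
x : Int -> Bool
  unify Int -> Bool ~ Int -> Bool
  unify Int ~ Int
  unify Bool ~ Bool
let r : Int -> Bool
  unify Bool ~ Int
  FAIL: mismatch Bool ~ Int

Answer: 1.1.0.0 : true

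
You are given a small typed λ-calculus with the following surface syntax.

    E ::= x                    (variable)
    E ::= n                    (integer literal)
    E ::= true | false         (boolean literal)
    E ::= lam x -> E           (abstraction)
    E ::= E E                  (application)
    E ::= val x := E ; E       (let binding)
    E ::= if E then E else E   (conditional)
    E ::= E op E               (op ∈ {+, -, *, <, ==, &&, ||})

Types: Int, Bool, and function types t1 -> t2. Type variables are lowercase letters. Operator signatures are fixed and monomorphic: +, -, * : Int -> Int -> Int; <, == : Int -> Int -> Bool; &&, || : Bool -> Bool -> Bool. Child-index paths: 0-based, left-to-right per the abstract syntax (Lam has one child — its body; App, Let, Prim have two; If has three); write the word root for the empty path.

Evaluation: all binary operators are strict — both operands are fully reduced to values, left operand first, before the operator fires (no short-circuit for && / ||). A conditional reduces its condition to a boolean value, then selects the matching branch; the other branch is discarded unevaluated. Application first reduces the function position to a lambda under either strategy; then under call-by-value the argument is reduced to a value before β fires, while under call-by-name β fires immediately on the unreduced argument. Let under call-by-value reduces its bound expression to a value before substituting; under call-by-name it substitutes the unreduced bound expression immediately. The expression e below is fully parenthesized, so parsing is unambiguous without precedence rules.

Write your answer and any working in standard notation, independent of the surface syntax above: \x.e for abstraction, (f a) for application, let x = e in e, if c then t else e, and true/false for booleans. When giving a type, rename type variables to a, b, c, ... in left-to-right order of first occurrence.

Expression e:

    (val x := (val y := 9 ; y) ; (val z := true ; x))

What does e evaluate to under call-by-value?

Working:
step 0: (let x = (let y = 9 in y) in (let z = true in x))
step 1: [let@0] (let x = 9 in (let z = true in x))
step 2: [let@root] (let z = true in 9)
step 3: [let@root] 9

Answer: 9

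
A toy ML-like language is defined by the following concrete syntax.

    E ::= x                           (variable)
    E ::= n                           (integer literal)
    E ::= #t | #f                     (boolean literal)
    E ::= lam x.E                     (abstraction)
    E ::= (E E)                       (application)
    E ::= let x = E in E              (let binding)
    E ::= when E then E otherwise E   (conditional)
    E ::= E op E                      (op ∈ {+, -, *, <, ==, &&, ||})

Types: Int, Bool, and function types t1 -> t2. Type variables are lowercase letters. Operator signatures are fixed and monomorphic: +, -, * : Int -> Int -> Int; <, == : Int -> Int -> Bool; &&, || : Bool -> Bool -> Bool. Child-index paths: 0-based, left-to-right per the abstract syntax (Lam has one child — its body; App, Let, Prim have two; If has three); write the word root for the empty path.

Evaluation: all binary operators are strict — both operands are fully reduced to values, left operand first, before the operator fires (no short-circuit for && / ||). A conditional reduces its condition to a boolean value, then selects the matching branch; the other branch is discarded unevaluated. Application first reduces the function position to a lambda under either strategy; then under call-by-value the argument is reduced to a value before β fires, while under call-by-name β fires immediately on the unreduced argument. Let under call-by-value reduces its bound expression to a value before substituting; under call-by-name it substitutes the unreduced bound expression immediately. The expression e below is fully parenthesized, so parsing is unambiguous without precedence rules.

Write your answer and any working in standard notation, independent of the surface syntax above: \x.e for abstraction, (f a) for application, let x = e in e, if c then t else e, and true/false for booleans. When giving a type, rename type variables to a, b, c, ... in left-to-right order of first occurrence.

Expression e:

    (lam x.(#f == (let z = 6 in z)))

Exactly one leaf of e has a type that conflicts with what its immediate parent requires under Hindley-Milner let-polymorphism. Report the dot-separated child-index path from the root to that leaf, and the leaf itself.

Trace:
  unify Bool ~ Int
  FAIL: mismatch Bool ~ Int

Answer: 0.0 : false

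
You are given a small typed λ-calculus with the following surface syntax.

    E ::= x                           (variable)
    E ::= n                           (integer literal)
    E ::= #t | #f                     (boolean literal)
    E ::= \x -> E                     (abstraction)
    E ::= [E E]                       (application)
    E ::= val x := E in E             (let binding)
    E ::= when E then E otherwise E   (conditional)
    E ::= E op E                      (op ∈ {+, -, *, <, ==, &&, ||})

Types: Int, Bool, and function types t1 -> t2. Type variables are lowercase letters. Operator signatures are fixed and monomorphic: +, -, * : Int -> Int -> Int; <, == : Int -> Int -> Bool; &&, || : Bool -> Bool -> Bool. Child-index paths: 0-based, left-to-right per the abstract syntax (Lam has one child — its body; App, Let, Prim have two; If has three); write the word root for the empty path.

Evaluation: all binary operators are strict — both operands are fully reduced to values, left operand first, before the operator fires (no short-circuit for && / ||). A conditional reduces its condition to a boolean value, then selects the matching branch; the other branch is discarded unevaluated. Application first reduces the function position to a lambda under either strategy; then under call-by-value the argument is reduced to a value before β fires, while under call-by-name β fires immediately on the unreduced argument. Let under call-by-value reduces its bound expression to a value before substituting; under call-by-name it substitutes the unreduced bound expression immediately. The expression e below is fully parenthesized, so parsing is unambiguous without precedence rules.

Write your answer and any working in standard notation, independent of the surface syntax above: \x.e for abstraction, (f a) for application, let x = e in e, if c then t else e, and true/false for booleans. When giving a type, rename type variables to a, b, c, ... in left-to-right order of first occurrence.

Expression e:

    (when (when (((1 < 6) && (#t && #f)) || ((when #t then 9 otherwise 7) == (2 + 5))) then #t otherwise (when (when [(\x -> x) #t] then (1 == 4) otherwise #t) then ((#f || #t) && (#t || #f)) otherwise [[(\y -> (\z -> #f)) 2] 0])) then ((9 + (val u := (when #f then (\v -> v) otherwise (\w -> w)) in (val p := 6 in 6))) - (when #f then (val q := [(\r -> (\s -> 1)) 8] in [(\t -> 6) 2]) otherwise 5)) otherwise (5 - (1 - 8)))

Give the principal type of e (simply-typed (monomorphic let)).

Answer: Int

Trace:
  unify Int ~ Int
  unify Int ~ Int
  unify Bool ~ Bool
  unify Bool ~ Bool
  unify Bool ~ Bool
  unify Bool ~ Bool
  unify Bool ~ Bool
  unify Bool ~ Bool
  unify Int ~ Int
  unify Int ~ Int
  unify Int ~ Int
  unify Int ~ Int
  unify Int ~ Int
  unify Bool ~ Bool
  unify Bool ~ Bool
x : a
\x._ : a -> a
  unify a -> a ~ Bool -> b
  unify a ~ Bool
  unify Bool ~ b
_ _ : Bool
  unify Bool ~ Bool
  unify Int ~ Int
  unify Int ~ Int
  unify Bool ~ Bool
  unify Bool ~ Bool
  unify Bool ~ Bool
  unify Bool ~ Bool
  unify Bool ~ Bool
  unify Bool ~ Bool
  unify Bool ~ Bool
  unify Bool ~ Bool
\z._ : d -> Bool
\y._ : c -> d -> Bool
  unify c -> d -> Bool ~ Int -> e
  unify c ~ Int
  unify d -> Bool ~ e
_ _ : d -> Bool
  unify d -> Bool ~ Int -> f
  unify d ~ Int
  unify Bool ~ f
_ _ : Bool
  unify Bool ~ Bool
  unify Bool ~ Bool
  unify Bool ~ Bool
  unify Int ~ Int
  unify Bool ~ Bool
v : g
\v._ : g -> g
w : h
\w._ : h -> h
  unify g -> g ~ h -> h
  unify g ~ h
  unify h ~ h
let u : h -> h
let p : Int
  unify Int ~ Int
  unify Int ~ Int
  unify Bool ~ Bool
\s._ : j -> Int
\r._ : i -> j -> Int
  unify i -> j -> Int ~ Int -> k
  unify i ~ Int
  unify j -> Int ~ k
_ _ : j -> Int
let q : j -> Int
\t._ : l -> Int
  unify l -> Int ~ Int -> m
  unify l ~ Int
  unify Int ~ m
_ _ : Int
  unify Int ~ Int
  unify Int ~ Int
  unify Int ~ Int
  unify Int ~ Int
  unify Int ~ Int
  unify Int ~ Int
  unify Int ~ Int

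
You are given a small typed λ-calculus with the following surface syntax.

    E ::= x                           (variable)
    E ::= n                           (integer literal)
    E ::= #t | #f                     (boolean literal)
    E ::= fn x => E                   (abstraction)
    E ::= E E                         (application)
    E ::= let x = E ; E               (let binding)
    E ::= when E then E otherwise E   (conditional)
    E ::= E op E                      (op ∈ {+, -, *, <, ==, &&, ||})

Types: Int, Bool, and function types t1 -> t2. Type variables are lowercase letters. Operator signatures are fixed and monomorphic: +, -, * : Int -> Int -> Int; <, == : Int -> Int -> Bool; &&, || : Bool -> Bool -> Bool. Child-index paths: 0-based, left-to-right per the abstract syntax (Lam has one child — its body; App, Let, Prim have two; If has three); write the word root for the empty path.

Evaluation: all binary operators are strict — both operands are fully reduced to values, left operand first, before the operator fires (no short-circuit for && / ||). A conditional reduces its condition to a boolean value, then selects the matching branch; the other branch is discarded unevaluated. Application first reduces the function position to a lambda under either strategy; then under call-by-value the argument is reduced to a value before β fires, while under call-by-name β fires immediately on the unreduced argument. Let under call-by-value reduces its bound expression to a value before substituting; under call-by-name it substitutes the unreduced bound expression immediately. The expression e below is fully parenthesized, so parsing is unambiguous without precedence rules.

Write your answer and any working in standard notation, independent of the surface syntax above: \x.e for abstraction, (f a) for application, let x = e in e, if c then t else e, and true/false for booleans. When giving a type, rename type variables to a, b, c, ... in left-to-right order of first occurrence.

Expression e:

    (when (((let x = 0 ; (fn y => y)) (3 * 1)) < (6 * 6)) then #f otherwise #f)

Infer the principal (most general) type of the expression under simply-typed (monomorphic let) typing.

Answer: Bool

Working:
let x : Int
y : a
\y._ : a -> a
  unify Int ~ Int
  unify Int ~ Int
  unify a -> a ~ Int -> b
  unify a ~ Int
  unify Int ~ b
_ _ : Int
  unify Int ~ Int
  unify Int ~ Int
  unify Int ~ Int
  unify Int ~ Int
  unify Bool ~ Bool
  unify Bool ~ Bool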